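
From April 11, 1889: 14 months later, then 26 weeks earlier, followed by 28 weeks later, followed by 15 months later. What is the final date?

Counting forward 14 months from April 11, 1889:
month 4 + 14 = 18, which is month 6 of year 1890 → June 1890.
Day 11 is valid in June, giving June 11, 1890.
Subtracting 26 weeks (= 182 days) from June 11, 1890:
Going back 11 days from June 11, 1890 reaches the end of the previous month; 182 − 11 = 171 left.
May 1890 has 31 days: 171 − 31 = 140 left.
April 1890 has 30 days: 140 − 30 = 110 left.
March 1890 has 31 days: 110 − 31 = 79 left.
February 1890 has 28 days (1890 is not a leap year): 79 − 28 = 51 left.
January 1890 has 31 days: 51 − 31 = 20 left.
December 1889 has 31 days; 31 − 20 = 11 → December 11, 1889.
Counting forward 28 weeks (= 196 days) from December 11, 1889:
December has 31 days, so 31 − 11 = 20 days remain after December 11, 1889; 196 − 20 = 176 left.
January 1890 has 31 days: 176 − 31 = 145 left.
February 1890 has 28 days (1890 is not a leap year): 145 − 28 = 117 left.
March 1890 has 31 days: 117 − 31 = 86 left.
April 1890 has 30 days: 86 − 30 = 56 left.
May 1890 has 31 days: 56 − 31 = 25 left.
25 days into June 1890 → June 25, 1890.
Counting forward 15 months from June 25, 1890:
month 6 + 15 = 21, which is month 9 of year 1891 → September 1891.
Day 25 is valid in September, giving September 25, 1891.

September 25, 1891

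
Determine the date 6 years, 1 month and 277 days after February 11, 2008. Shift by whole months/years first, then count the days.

Adding 6 years, 1 month and 277 days from February 11, 2008: first the month/year part, then the days.
+6 years → 2014; month 2 + 1 = 3 → March 2014.
Day 11 is valid in March, giving March 11, 2014.
Now add 277 days from March 11, 2014.
March has 31 days, so 31 − 11 = 20 days remain after March 11, 2014; 277 − 20 = 257 left.
April 2014 has 30 days: 257 − 30 = 227 left.
May 2014 has 31 days: 227 − 31 = 196 left.
June 2014 has 30 days: 196 − 30 = 166 left.
July 2014 has 31 days: 166 − 31 = 135 left.
August 2014 has 31 days: 135 − 31 = 104 left.
September 2014 has 30 days: 104 − 30 = 74 left.
October 2014 has 31 days: 74 − 31 = 43 left.
November 2014 has 30 days: 43 − 30 = 13 left.
13 days into December 2014 → December 13, 2014.

December 13, 2014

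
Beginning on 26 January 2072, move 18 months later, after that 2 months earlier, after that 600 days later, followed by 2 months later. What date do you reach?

Advancing 18 months from January 26, 2072:
month 1 + 18 = 19, which is month 7 of year 2073 → July 2073.
Day 26 is valid in July, giving July 26, 2073.
Subtracting 2 months from July 26, 2073:
month 7 − 2 = 5 → May 2073.
Day 26 is valid in May, giving May 26, 2073.
Advancing 600 days from May 26, 2073:
May has 31 days, so 31 − 26 = 5 days remain after May 26, 2073; 600 − 5 = 595 left.
June 2073 has 30 days: 595 − 30 = 565 left.
July 2073 has 31 days: 565 − 31 = 534 left.
August 2073 has 31 days: 534 − 31 = 503 left.
September 2073 has 30 days: 503 − 30 = 473 left.
October 2073 has 31 days: 473 − 31 = 442 left.
November 2073 has 30 days: 442 − 30 = 412 left.
December 2073 has 31 days: 412 − 31 = 381 left.
January 2074 has 31 days: 381 − 31 = 350 left.
February 2074 has 28 days (2074 is not a leap year): 350 − 28 = 322 left.
March 2074 has 31 days: 322 − 31 = 291 left.
April 2074 has 30 days: 291 − 30 = 261 left.
May 2074 has 31 days: 261 − 31 = 230 left.
June 2074 has 30 days: 230 − 30 = 200 left.
July 2074 has 31 days: 200 − 31 = 169 left.
August 2074 has 31 days: 169 − 31 = 138 left.
September 2074 has 30 days: 138 − 30 = 108 left.
October 2074 has 31 days: 108 − 31 = 77 left.
November 2074 has 30 days: 77 − 30 = 47 left.
December 2074 has 31 days: 47 − 31 = 16 left.
16 days into January 2075 → January 16, 2075.
Adding 2 months from January 16, 2075:
month 1 + 2 = 3 → March 2075.
Day 16 is valid in March, giving March 16, 2075.

March 16, 2075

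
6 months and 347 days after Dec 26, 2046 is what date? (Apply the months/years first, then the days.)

Advancing 6 months and 347 days from December 26, 2046: first the month/year part, then the days.
month 12 + 6 = 18, which is month 6 of year 2047 → June 2047.
Day 26 is valid in June, giving June 26, 2047.
Now add 347 days from June 26, 2047.
June has 30 days, so 30 − 26 = 4 days remain after June 26, 2047; 347 − 4 = 343 left.
July 2047 has 31 days: 343 − 31 = 312 left.
August 2047 has 31 days: 312 − 31 = 281 left.
September 2047 has 30 days: 281 − 30 = 251 left.
October 2047 has 31 days: 251 − 31 = 220 left.
November 2047 has 30 days: 220 − 30 = 190 left.
December 2047 has 31 days: 190 − 31 = 159 left.
January 2048 has 31 days: 159 − 31 = 128 left.
February 2048 has 29 days (2048 is a leap year): 128 − 29 = 99 left.
March 2048 has 31 days: 99 − 31 = 68 left.
April 2048 has 30 days: 68 − 30 = 38 left.
May 2048 has 31 days: 38 − 31 = 7 left.
7 days into June 2048 → June 7, 2048.

June 7, 2048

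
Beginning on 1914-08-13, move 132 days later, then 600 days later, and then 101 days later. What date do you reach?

November 23, 1916

Counting forward 132 days from August 13, 1914:
August has 31 days, so 31 − 13 = 18 days remain after August 13, 1914; 132 − 18 = 114 left.
September 1914 has 30 days: 114 − 30 = 84 left.
October 1914 has 31 days: 84 − 31 = 53 left.
November 1914 has 30 days: 53 − 30 = 23 left.
23 days into December 1914 → December 23, 1914.
Advancing 600 days from December 23, 1914:
December has 31 days, so 31 − 23 = 8 days remain after December 23, 1914; 600 − 8 = 592 left.
January 1915 has 31 days: 592 − 31 = 561 left.
February 1915 has 28 days (1915 is not a leap year): 561 − 28 = 533 left.
March 1915 has 31 days: 533 − 31 = 502 left.
April 1915 has 30 days: 502 − 30 = 472 left.
May 1915 has 31 days: 472 − 31 = 441 left.
June 1915 has 30 days: 441 − 30 = 411 left.
July 1915 has 31 days: 411 − 31 = 380 left.
August 1915 has 31 days: 380 − 31 = 349 left.
September 1915 has 30 days: 349 − 30 = 319 left.
October 1915 has 31 days: 319 − 31 = 288 left.
November 1915 has 30 days: 288 − 30 = 258 left.
December 1915 has 31 days: 258 − 31 = 227 left.
January 1916 has 31 days: 227 − 31 = 196 left.
February 1916 has 29 days (1916 is a leap year): 196 − 29 = 167 left.
March 1916 has 31 days: 167 − 31 = 136 left.
April 1916 has 30 days: 136 − 30 = 106 left.
May 1916 has 31 days: 106 − 31 = 75 left.
June 1916 has 30 days: 75 − 30 = 45 left.
July 1916 has 31 days: 45 − 31 = 14 left.
14 days into August 1916 → August 14, 1916.
Adding 101 days from August 14, 1916:
August has 31 days, so 31 − 14 = 17 days remain after August 14, 1916; 101 − 17 = 84 left.
September 1916 has 30 days: 84 − 30 = 54 left.
October 1916 has 31 days: 54 − 31 = 23 left.
23 days into November 1916 → November 23, 1916.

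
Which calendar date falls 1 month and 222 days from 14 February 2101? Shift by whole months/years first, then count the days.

October 22, 2101

Counting forward 1 month and 222 days from February 14, 2101: first the month/year part, then the days.
month 2 + 1 = 3 → March 2101.
Day 14 is valid in March, giving March 14, 2101.
Now add 222 days from March 14, 2101.
March has 31 days, so 31 − 14 = 17 days remain after March 14, 2101; 222 − 17 = 205 left.
April 2101 has 30 days: 205 − 30 = 175 left.
May 2101 has 31 days: 175 − 31 = 144 left.
June 2101 has 30 days: 144 − 30 = 114 left.
July 2101 has 31 days: 114 − 31 = 83 left.
August 2101 has 31 days: 83 − 31 = 52 left.
September 2101 has 30 days: 52 − 30 = 22 left.
22 days into October 2101 → October 22, 2101.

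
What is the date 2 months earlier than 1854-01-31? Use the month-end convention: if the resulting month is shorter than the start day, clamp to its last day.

Going back 2 months from January 31, 1854.
month 1 − 2 = -1, which is month 11 of year 1853 → November 1853.
November 1853 has only 30 days and the start was day 31, so the date clamps to November 30, 1853.

November 30, 1853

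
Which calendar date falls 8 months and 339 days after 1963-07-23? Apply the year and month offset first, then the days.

February 25, 1965

Adding 8 months and 339 days from July 23, 1963: first the month/year part, then the days.
month 7 + 8 = 15, which is month 3 of year 1964 → March 1964.
Day 23 is valid in March, giving March 23, 1964.
Now add 339 days from March 23, 1964.
March has 31 days, so 31 − 23 = 8 days remain after March 23, 1964; 339 − 8 = 331 left.
April 1964 has 30 days: 331 − 30 = 301 left.
May 1964 has 31 days: 301 − 31 = 270 left.
June 1964 has 30 days: 270 − 30 = 240 left.
July 1964 has 31 days: 240 − 31 = 209 left.
August 1964 has 31 days: 209 − 31 = 178 left.
September 1964 has 30 days: 178 − 30 = 148 left.
October 1964 has 31 days: 148 − 31 = 117 left.
November 1964 has 30 days: 117 − 30 = 87 left.
December 1964 has 31 days: 87 − 31 = 56 left.
January 1965 has 31 days: 56 − 31 = 25 left.
25 days into February 1965 → February 25, 1965.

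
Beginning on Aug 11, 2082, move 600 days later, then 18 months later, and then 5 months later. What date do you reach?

March 2, 2086

Advancing 600 days from August 11, 2082:
August has 31 days, so 31 − 11 = 20 days remain after August 11, 2082; 600 − 20 = 580 left.
September 2082 has 30 days: 580 − 30 = 550 left.
October 2082 has 31 days: 550 − 31 = 519 left.
November 2082 has 30 days: 519 − 30 = 489 left.
December 2082 has 31 days: 489 − 31 = 458 left.
January 2083 has 31 days: 458 − 31 = 427 left.
February 2083 has 28 days (2083 is not a leap year): 427 − 28 = 399 left.
March 2083 has 31 days: 399 − 31 = 368 left.
April 2083 has 30 days: 368 − 30 = 338 left.
May 2083 has 31 days: 338 − 31 = 307 left.
June 2083 has 30 days: 307 − 30 = 277 left.
July 2083 has 31 days: 277 − 31 = 246 left.
August 2083 has 31 days: 246 − 31 = 215 left.
September 2083 has 30 days: 215 − 30 = 185 left.
October 2083 has 31 days: 185 − 31 = 154 left.
November 2083 has 30 days: 154 − 30 = 124 left.
December 2083 has 31 days: 124 − 31 = 93 left.
January 2084 has 31 days: 93 − 31 = 62 left.
February 2084 has 29 days (2084 is a leap year): 62 − 29 = 33 left.
March 2084 has 31 days: 33 − 31 = 2 left.
2 days into April 2084 → April 2, 2084.
Advancing 18 months from April 2, 2084:
month 4 + 18 = 22, which is month 10 of year 2085 → October 2085.
Day 2 is valid in October, giving October 2, 2085.
Counting forward 5 months from October 2, 2085:
month 10 + 5 = 15, which is month 3 of year 2086 → March 2086.
Day 2 is valid in March, giving March 2, 2086.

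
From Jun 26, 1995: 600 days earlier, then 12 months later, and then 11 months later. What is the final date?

Counting back 600 days from June 26, 1995:
Going back 26 days from June 26, 1995 reaches the end of the previous month; 600 − 26 = 574 left.
May 1995 has 31 days: 574 − 31 = 543 left.
April 1995 has 30 days: 543 − 30 = 513 left.
March 1995 has 31 days: 513 − 31 = 482 left.
February 1995 has 28 days (1995 is not a leap year): 482 − 28 = 454 left.
January 1995 has 31 days: 454 − 31 = 423 left.
December 1994 has 31 days: 423 − 31 = 392 left.
November 1994 has 30 days: 392 − 30 = 362 left.
October 1994 has 31 days: 362 − 31 = 331 left.
September 1994 has 30 days: 331 − 30 = 301 left.
August 1994 has 31 days: 301 − 31 = 270 left.
July 1994 has 31 days: 270 − 31 = 239 left.
June 1994 has 30 days: 239 − 30 = 209 left.
May 1994 has 31 days: 209 − 31 = 178 left.
April 1994 has 30 days: 178 − 30 = 148 left.
March 1994 has 31 days: 148 − 31 = 117 left.
February 1994 has 28 days (1994 is not a leap year): 117 − 28 = 89 left.
January 1994 has 31 days: 89 − 31 = 58 left.
December 1993 has 31 days: 58 − 31 = 27 left.
November 1993 has 30 days; 30 − 27 = 3 → November 3, 1993.
Adding 12 months from November 3, 1993:
month 11 + 12 = 23, which is month 11 of year 1994 → November 1994.
Day 3 is valid in November, giving November 3, 1994.
Advancing 11 months from November 3, 1994:
month 11 + 11 = 22, which is month 10 of year 1995 → October 1995.
Day 3 is valid in October, giving October 3, 1995.

October 3, 1995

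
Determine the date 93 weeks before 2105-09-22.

December 11, 2103

Subtracting 93 weeks = 651 days from September 22, 2105.
Going back 22 days from September 22, 2105 reaches the end of the previous month; 651 − 22 = 629 left.
August 2105 has 31 days: 629 − 31 = 598 left.
July 2105 has 31 days: 598 − 31 = 567 left.
June 2105 has 30 days: 567 − 30 = 537 left.
May 2105 has 31 days: 537 − 31 = 506 left.
April 2105 has 30 days: 506 − 30 = 476 left.
March 2105 has 31 days: 476 − 31 = 445 left.
February 2105 has 28 days (2105 is not a leap year): 445 − 28 = 417 left.
January 2105 has 31 days: 417 − 31 = 386 left.
December 2104 has 31 days: 386 − 31 = 355 left.
November 2104 has 30 days: 355 − 30 = 325 left.
October 2104 has 31 days: 325 − 31 = 294 left.
September 2104 has 30 days: 294 − 30 = 264 left.
August 2104 has 31 days: 264 − 31 = 233 left.
July 2104 has 31 days: 233 − 31 = 202 left.
June 2104 has 30 days: 202 − 30 = 172 left.
May 2104 has 31 days: 172 − 31 = 141 left.
April 2104 has 30 days: 141 − 30 = 111 left.
March 2104 has 31 days: 111 − 31 = 80 left.
February 2104 has 29 days (2104 is a leap year): 80 − 29 = 51 left.
January 2104 has 31 days: 51 − 31 = 20 left.
December 2103 has 31 days; 31 − 20 = 11 → December 11, 2103.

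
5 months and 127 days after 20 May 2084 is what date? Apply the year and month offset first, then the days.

February 24, 2085

Adding 5 months and 127 days from May 20, 2084: first the month/year part, then the days.
month 5 + 5 = 10 → October 2084.
Day 20 is valid in October, giving October 20, 2084.
Now add 127 days from October 20, 2084.
October has 31 days, so 31 − 20 = 11 days remain after October 20, 2084; 127 − 11 = 116 left.
November 2084 has 30 days: 116 − 30 = 86 left.
December 2084 has 31 days: 86 − 31 = 55 left.
January 2085 has 31 days: 55 − 31 = 24 left.
24 days into February 2085 → February 24, 2085.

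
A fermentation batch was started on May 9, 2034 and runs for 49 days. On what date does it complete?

Counting forward 49 days from May 9, 2034.
May has 31 days, so 31 − 9 = 22 days remain after May 9, 2034; 49 − 22 = 27 left.
27 days into June 2034 → June 27, 2034.

June 27, 2034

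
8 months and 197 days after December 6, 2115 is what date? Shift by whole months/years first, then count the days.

February 19, 2117

Adding 8 months and 197 days from December 6, 2115: first the month/year part, then the days.
month 12 + 8 = 20, which is month 8 of year 2116 → August 2116.
Day 6 is valid in August, giving August 6, 2116.
Now add 197 days from August 6, 2116.
August has 31 days, so 31 − 6 = 25 days remain after August 6, 2116; 197 − 25 = 172 left.
September 2116 has 30 days: 172 − 30 = 142 left.
October 2116 has 31 days: 142 − 31 = 111 left.
November 2116 has 30 days: 111 − 30 = 81 left.
December 2116 has 31 days: 81 − 31 = 50 left.
January 2117 has 31 days: 50 − 31 = 19 left.
19 days into February 2117 → February 19, 2117.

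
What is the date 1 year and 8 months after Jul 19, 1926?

Adding 1 year and 8 months from July 19, 1926.
+1 year → 1927; month 7 + 8 = 15, which is month 3 of year 1928 → March 1928.
Day 19 is valid in March, giving March 19, 1928.

March 19, 1928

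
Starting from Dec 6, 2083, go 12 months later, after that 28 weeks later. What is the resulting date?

Adding 12 months from December 6, 2083:
month 12 + 12 = 24, which is month 12 of year 2084 → December 2084.
Day 6 is valid in December, giving December 6, 2084.
Advancing 28 weeks (= 196 days) from December 6, 2084:
December has 31 days, so 31 − 6 = 25 days remain after December 6, 2084; 196 − 25 = 171 left.
January 2085 has 31 days: 171 − 31 = 140 left.
February 2085 has 28 days (2085 is not a leap year): 140 − 28 = 112 left.
March 2085 has 31 days: 112 − 31 = 81 left.
April 2085 has 30 days: 81 − 30 = 51 left.
May 2085 has 31 days: 51 − 31 = 20 left.
20 days into June 2085 → June 20, 2085.

June 20, 2085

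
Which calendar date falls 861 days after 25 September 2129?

Adding 861 days from September 25, 2129.
September has 30 days, so 30 − 25 = 5 days remain after September 25, 2129; 861 − 5 = 856 left.
October 2129 has 31 days: 856 − 31 = 825 left.
November 2129 has 30 days: 825 − 30 = 795 left.
December 2129 has 31 days: 795 − 31 = 764 left.
January 2130 has 31 days: 764 − 31 = 733 left.
February 2130 has 28 days (2130 is not a leap year): 733 − 28 = 705 left.
March 2130 has 31 days: 705 − 31 = 674 left.
April 2130 has 30 days: 674 − 30 = 644 left.
May 2130 has 31 days: 644 − 31 = 613 left.
June 2130 has 30 days: 613 − 30 = 583 left.
July 2130 has 31 days: 583 − 31 = 552 left.
August 2130 has 31 days: 552 − 31 = 521 left.
September 2130 has 30 days: 521 − 30 = 491 left.
October 2130 has 31 days: 491 − 31 = 460 left.
November 2130 has 30 days: 460 − 30 = 430 left.
December 2130 has 31 days: 430 − 31 = 399 left.
January 2131 has 31 days: 399 − 31 = 368 left.
February 2131 has 28 days (2131 is not a leap year): 368 − 28 = 340 left.
March 2131 has 31 days: 340 − 31 = 309 left.
April 2131 has 30 days: 309 − 30 = 279 left.
May 2131 has 31 days: 279 − 31 = 248 left.
June 2131 has 30 days: 248 − 30 = 218 left.
July 2131 has 31 days: 218 − 31 = 187 left.
August 2131 has 31 days: 187 − 31 = 156 left.
September 2131 has 30 days: 156 − 30 = 126 left.
October 2131 has 31 days: 126 − 31 = 95 left.
November 2131 has 30 days: 95 − 30 = 65 left.
December 2131 has 31 days: 65 − 31 = 34 left.
January 2132 has 31 days: 34 − 31 = 3 left.
3 days into February 2132 → February 3, 2132.

February 3, 2132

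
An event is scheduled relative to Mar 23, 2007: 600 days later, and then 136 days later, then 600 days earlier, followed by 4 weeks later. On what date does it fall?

September 3, 2007

Counting forward 600 days from March 23, 2007:
March has 31 days, so 31 − 23 = 8 days remain after March 23, 2007; 600 − 8 = 592 left.
April 2007 has 30 days: 592 − 30 = 562 left.
May 2007 has 31 days: 562 − 31 = 531 left.
June 2007 has 30 days: 531 − 30 = 501 left.
July 2007 has 31 days: 501 − 31 = 470 left.
August 2007 has 31 days: 470 − 31 = 439 left.
September 2007 has 30 days: 439 − 30 = 409 left.
October 2007 has 31 days: 409 − 31 = 378 left.
November 2007 has 30 days: 378 − 30 = 348 left.
December 2007 has 31 days: 348 − 31 = 317 left.
January 2008 has 31 days: 317 − 31 = 286 left.
February 2008 has 29 days (2008 is a leap year): 286 − 29 = 257 left.
March 2008 has 31 days: 257 − 31 = 226 left.
April 2008 has 30 days: 226 − 30 = 196 left.
May 2008 has 31 days: 196 − 31 = 165 left.
June 2008 has 30 days: 165 − 30 = 135 left.
July 2008 has 31 days: 135 − 31 = 104 left.
August 2008 has 31 days: 104 − 31 = 73 left.
September 2008 has 30 days: 73 − 30 = 43 left.
October 2008 has 31 days: 43 − 31 = 12 left.
12 days into November 2008 → November 12, 2008.
Counting forward 136 days from November 12, 2008:
November has 30 days, so 30 − 12 = 18 days remain after November 12, 2008; 136 − 18 = 118 left.
December 2008 has 31 days: 118 − 31 = 87 left.
January 2009 has 31 days: 87 − 31 = 56 left.
February 2009 has 28 days (2009 is not a leap year): 56 − 28 = 28 left.
28 days into March 2009 → March 28, 2009.
Going back 600 days from March 28, 2009:
Going back 28 days from March 28, 2009 reaches the end of the previous month; 600 − 28 = 572 left.
February 2009 has 28 days (2009 is not a leap year): 572 − 28 = 544 left.
January 2009 has 31 days: 544 − 31 = 513 left.
December 2008 has 31 days: 513 − 31 = 482 left.
November 2008 has 30 days: 482 − 30 = 452 left.
October 2008 has 31 days: 452 − 31 = 421 left.
September 2008 has 30 days: 421 − 30 = 391 left.
August 2008 has 31 days: 391 − 31 = 360 left.
July 2008 has 31 days: 360 − 31 = 329 left.
June 2008 has 30 days: 329 − 30 = 299 left.
May 2008 has 31 days: 299 − 31 = 268 left.
April 2008 has 30 days: 268 − 30 = 238 left.
March 2008 has 31 days: 238 − 31 = 207 left.
February 2008 has 29 days (2008 is a leap year): 207 − 29 = 178 left.
January 2008 has 31 days: 178 − 31 = 147 left.
December 2007 has 31 days: 147 − 31 = 116 left.
November 2007 has 30 days: 116 − 30 = 86 left.
October 2007 has 31 days: 86 − 31 = 55 left.
September 2007 has 30 days: 55 − 30 = 25 left.
August 2007 has 31 days; 31 − 25 = 6 → August 6, 2007.
Counting forward 4 weeks (= 28 days) from August 6, 2007:
August has 31 days, so 31 − 6 = 25 days remain after August 6, 2007; 28 − 25 = 3 left.
3 days into September 2007 → September 3, 2007.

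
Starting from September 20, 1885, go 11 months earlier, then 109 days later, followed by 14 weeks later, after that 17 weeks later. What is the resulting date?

September 11, 1885

Going back 11 months from September 20, 1885:
month 9 − 11 = -2, which is month 10 of year 1884 → October 1884.
Day 20 is valid in October, giving October 20, 1884.
Counting forward 109 days from October 20, 1884:
October has 31 days, so 31 − 20 = 11 days remain after October 20, 1884; 109 − 11 = 98 left.
November 1884 has 30 days: 98 − 30 = 68 left.
December 1884 has 31 days: 68 − 31 = 37 left.
January 1885 has 31 days: 37 − 31 = 6 left.
6 days into February 1885 → February 6, 1885.
Counting forward 14 weeks (= 98 days) from February 6, 1885:
February has 28 days, so 28 − 6 = 22 days remain after February 6, 1885; 98 − 22 = 76 left.
March 1885 has 31 days: 76 − 31 = 45 left.
April 1885 has 30 days: 45 − 30 = 15 left.
15 days into May 1885 → May 15, 1885.
Counting forward 17 weeks (= 119 days) from May 15, 1885:
May has 31 days, so 31 − 15 = 16 days remain after May 15, 1885; 119 − 16 = 103 left.
June 1885 has 30 days: 103 − 30 = 73 left.
July 1885 has 31 days: 73 − 31 = 42 left.
August 1885 has 31 days: 42 − 31 = 11 left.
11 days into September 1885 → September 11, 1885.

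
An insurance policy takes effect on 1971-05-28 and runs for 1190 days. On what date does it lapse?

August 30, 1974

Adding 1190 days from May 28, 1971.
May has 31 days, so 31 − 28 = 3 days remain after May 28, 1971; 1190 − 3 = 1187 left.
June 1971 has 30 days: 1187 − 30 = 1157 left.
July 1971 has 31 days: 1157 − 31 = 1126 left.
August 1971 has 31 days: 1126 − 31 = 1095 left.
September 1971 has 30 days: 1095 − 30 = 1065 left.
October 1971 has 31 days: 1065 − 31 = 1034 left.
November 1971 has 30 days: 1034 − 30 = 1004 left.
December 1971 has 31 days: 1004 − 31 = 973 left.
January 1972 has 31 days: 973 − 31 = 942 left.
February 1972 has 29 days (1972 is a leap year): 942 − 29 = 913 left.
March 1972 has 31 days: 913 − 31 = 882 left.
April 1972 has 30 days: 882 − 30 = 852 left.
May 1972 has 31 days: 852 − 31 = 821 left.
June 1972 has 30 days: 821 − 30 = 791 left.
July 1972 has 31 days: 791 − 31 = 760 left.
August 1972 has 31 days: 760 − 31 = 729 left.
September 1972 has 30 days: 729 − 30 = 699 left.
October 1972 has 31 days: 699 − 31 = 668 left.
November 1972 has 30 days: 668 − 30 = 638 left.
December 1972 has 31 days: 638 − 31 = 607 left.
January 1973 has 31 days: 607 − 31 = 576 left.
February 1973 has 28 days (1973 is not a leap year): 576 − 28 = 548 left.
March 1973 has 31 days: 548 − 31 = 517 left.
April 1973 has 30 days: 517 − 30 = 487 left.
May 1973 has 31 days: 487 − 31 = 456 left.
June 1973 has 30 days: 456 − 30 = 426 left.
July 1973 has 31 days: 426 − 31 = 395 left.
August 1973 has 31 days: 395 − 31 = 364 left.
September 1973 has 30 days: 364 − 30 = 334 left.
October 1973 has 31 days: 334 − 31 = 303 left.
November 1973 has 30 days: 303 − 30 = 273 left.
December 1973 has 31 days: 273 − 31 = 242 left.
January 1974 has 31 days: 242 − 31 = 211 left.
February 1974 has 28 days (1974 is not a leap year): 211 − 28 = 183 left.
March 1974 has 31 days: 183 − 31 = 152 left.
April 1974 has 30 days: 152 − 30 = 122 left.
May 1974 has 31 days: 122 − 31 = 91 left.
June 1974 has 30 days: 91 − 30 = 61 left.
July 1974 has 31 days: 61 − 31 = 30 left.
30 days into August 1974 → August 30, 1974.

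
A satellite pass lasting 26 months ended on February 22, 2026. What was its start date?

Subtracting 26 months from February 22, 2026.
month 2 − 26 = -24, which is month 12 of year 2023 → December 2023.
Day 22 is valid in December, giving December 22, 2023.

December 22, 2023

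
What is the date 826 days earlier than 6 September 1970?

June 2, 1968

Going back 826 days from September 6, 1970.
Going back 6 days from September 6, 1970 reaches the end of the previous month; 826 − 6 = 820 left.
August 1970 has 31 days: 820 − 31 = 789 left.
July 1970 has 31 days: 789 − 31 = 758 left.
June 1970 has 30 days: 758 − 30 = 728 left.
May 1970 has 31 days: 728 − 31 = 697 left.
April 1970 has 30 days: 697 − 30 = 667 left.
March 1970 has 31 days: 667 − 31 = 636 left.
February 1970 has 28 days (1970 is not a leap year): 636 − 28 = 608 left.
January 1970 has 31 days: 608 − 31 = 577 left.
December 1969 has 31 days: 577 − 31 = 546 left.
November 1969 has 30 days: 546 − 30 = 516 left.
October 1969 has 31 days: 516 − 31 = 485 left.
September 1969 has 30 days: 485 − 30 = 455 left.
August 1969 has 31 days: 455 − 31 = 424 left.
July 1969 has 31 days: 424 − 31 = 393 left.
June 1969 has 30 days: 393 − 30 = 363 left.
May 1969 has 31 days: 363 − 31 = 332 left.
April 1969 has 30 days: 332 − 30 = 302 left.
March 1969 has 31 days: 302 − 31 = 271 left.
February 1969 has 28 days (1969 is not a leap year): 271 − 28 = 243 left.
January 1969 has 31 days: 243 − 31 = 212 left.
December 1968 has 31 days: 212 − 31 = 181 left.
November 1968 has 30 days: 181 − 30 = 151 left.
October 1968 has 31 days: 151 − 31 = 120 left.
September 1968 has 30 days: 120 − 30 = 90 left.
August 1968 has 31 days: 90 − 31 = 59 left.
July 1968 has 31 days: 59 − 31 = 28 left.
June 1968 has 30 days; 30 − 28 = 2 → June 2, 1968.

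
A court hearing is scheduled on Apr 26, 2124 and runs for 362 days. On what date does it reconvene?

Counting forward 362 days from April 26, 2124.
April has 30 days, so 30 − 26 = 4 days remain after April 26, 2124; 362 − 4 = 358 left.
May 2124 has 31 days: 358 − 31 = 327 left.
June 2124 has 30 days: 327 − 30 = 297 left.
July 2124 has 31 days: 297 − 31 = 266 left.
August 2124 has 31 days: 266 − 31 = 235 left.
September 2124 has 30 days: 235 − 30 = 205 left.
October 2124 has 31 days: 205 − 31 = 174 left.
November 2124 has 30 days: 174 − 30 = 144 left.
December 2124 has 31 days: 144 − 31 = 113 left.
January 2125 has 31 days: 113 − 31 = 82 left.
February 2125 has 28 days (2125 is not a leap year): 82 − 28 = 54 left.
March 2125 has 31 days: 54 − 31 = 23 left.
23 days into April 2125 → April 23, 2125.

April 23, 2125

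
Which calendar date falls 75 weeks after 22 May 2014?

Advancing 75 weeks = 525 days from May 22, 2014.
May has 31 days, so 31 − 22 = 9 days remain after May 22, 2014; 525 − 9 = 516 left.
June 2014 has 30 days: 516 − 30 = 486 left.
July 2014 has 31 days: 486 − 31 = 455 left.
August 2014 has 31 days: 455 − 31 = 424 left.
September 2014 has 30 days: 424 − 30 = 394 left.
October 2014 has 31 days: 394 − 31 = 363 left.
November 2014 has 30 days: 363 − 30 = 333 left.
December 2014 has 31 days: 333 − 31 = 302 left.
January 2015 has 31 days: 302 − 31 = 271 left.
February 2015 has 28 days (2015 is not a leap year): 271 − 28 = 243 left.
March 2015 has 31 days: 243 − 31 = 212 left.
April 2015 has 30 days: 212 − 30 = 182 left.
May 2015 has 31 days: 182 − 31 = 151 left.
June 2015 has 30 days: 151 − 30 = 121 left.
July 2015 has 31 days: 121 − 31 = 90 left.
August 2015 has 31 days: 90 − 31 = 59 left.
September 2015 has 30 days: 59 − 30 = 29 left.
29 days into October 2015 → October 29, 2015.

October 29, 2015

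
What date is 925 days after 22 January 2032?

August 4, 2034

Advancing 925 days from January 22, 2032.
January has 31 days, so 31 − 22 = 9 days remain after January 22, 2032; 925 − 9 = 916 left.
February 2032 has 29 days (2032 is a leap year): 916 − 29 = 887 left.
March 2032 has 31 days: 887 − 31 = 856 left.
April 2032 has 30 days: 856 − 30 = 826 left.
May 2032 has 31 days: 826 − 31 = 795 left.
June 2032 has 30 days: 795 − 30 = 765 left.
July 2032 has 31 days: 765 − 31 = 734 left.
August 2032 has 31 days: 734 − 31 = 703 left.
September 2032 has 30 days: 703 − 30 = 673 left.
October 2032 has 31 days: 673 − 31 = 642 left.
November 2032 has 30 days: 642 − 30 = 612 left.
December 2032 has 31 days: 612 − 31 = 581 left.
January 2033 has 31 days: 581 − 31 = 550 left.
February 2033 has 28 days (2033 is not a leap year): 550 − 28 = 522 left.
March 2033 has 31 days: 522 − 31 = 491 left.
April 2033 has 30 days: 491 − 30 = 461 left.
May 2033 has 31 days: 461 − 31 = 430 left.
June 2033 has 30 days: 430 − 30 = 400 left.
July 2033 has 31 days: 400 − 31 = 369 left.
August 2033 has 31 days: 369 − 31 = 338 left.
September 2033 has 30 days: 338 − 30 = 308 left.
October 2033 has 31 days: 308 − 31 = 277 left.
November 2033 has 30 days: 277 − 30 = 247 left.
December 2033 has 31 days: 247 − 31 = 216 left.
January 2034 has 31 days: 216 − 31 = 185 left.
February 2034 has 28 days (2034 is not a leap year): 185 − 28 = 157 left.
March 2034 has 31 days: 157 − 31 = 126 left.
April 2034 has 30 days: 126 − 30 = 96 left.
May 2034 has 31 days: 96 − 31 = 65 left.
June 2034 has 30 days: 65 − 30 = 35 left.
July 2034 has 31 days: 35 − 31 = 4 left.
4 days into August 2034 → August 4, 2034.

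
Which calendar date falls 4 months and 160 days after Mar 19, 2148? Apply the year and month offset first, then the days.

Adding 4 months and 160 days from March 19, 2148: first the month/year part, then the days.
month 3 + 4 = 7 → July 2148.
Day 19 is valid in July, giving July 19, 2148.
Now add 160 days from July 19, 2148.
July has 31 days, so 31 − 19 = 12 days remain after July 19, 2148; 160 − 12 = 148 left.
August 2148 has 31 days: 148 − 31 = 117 left.
September 2148 has 30 days: 117 − 30 = 87 left.
October 2148 has 31 days: 87 − 31 = 56 left.
November 2148 has 30 days: 56 − 30 = 26 left.
26 days into December 2148 → December 26, 2148.

December 26, 2148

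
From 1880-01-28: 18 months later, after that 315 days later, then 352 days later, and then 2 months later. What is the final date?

Advancing 18 months from January 28, 1880:
month 1 + 18 = 19, which is month 7 of year 1881 → July 1881.
Day 28 is valid in July, giving July 28, 1881.
Counting forward 315 days from July 28, 1881:
July has 31 days, so 31 − 28 = 3 days remain after July 28, 1881; 315 − 3 = 312 left.
August 1881 has 31 days: 312 − 31 = 281 left.
September 1881 has 30 days: 281 − 30 = 251 left.
October 1881 has 31 days: 251 − 31 = 220 left.
November 1881 has 30 days: 220 − 30 = 190 left.
December 1881 has 31 days: 190 − 31 = 159 left.
January 1882 has 31 days: 159 − 31 = 128 left.
February 1882 has 28 days (1882 is not a leap year): 128 − 28 = 100 left.
March 1882 has 31 days: 100 − 31 = 69 left.
April 1882 has 30 days: 69 − 30 = 39 left.
May 1882 has 31 days: 39 − 31 = 8 left.
8 days into June 1882 → June 8, 1882.
Counting forward 352 days from June 8, 1882:
June has 30 days, so 30 − 8 = 22 days remain after June 8, 1882; 352 − 22 = 330 left.
July 1882 has 31 days: 330 − 31 = 299 left.
August 1882 has 31 days: 299 − 31 = 268 left.
September 1882 has 30 days: 268 − 30 = 238 left.
October 1882 has 31 days: 238 − 31 = 207 left.
November 1882 has 30 days: 207 − 30 = 177 left.
December 1882 has 31 days: 177 − 31 = 146 left.
January 1883 has 31 days: 146 − 31 = 115 left.
February 1883 has 28 days (1883 is not a leap year): 115 − 28 = 87 left.
March 1883 has 31 days: 87 − 31 = 56 left.
April 1883 has 30 days: 56 − 30 = 26 left.
26 days into May 1883 → May 26, 1883.
Counting forward 2 months from May 26, 1883:
month 5 + 2 = 7 → July 1883.
Day 26 is valid in July, giving July 26, 1883.

July 26, 1883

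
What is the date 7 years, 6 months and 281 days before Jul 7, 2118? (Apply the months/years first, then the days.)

Counting back 7 years, 6 months and 281 days from July 7, 2118: first the month/year part, then the days.
-7 years → 2111; month 7 − 6 = 1 → January 2111.
Day 7 is valid in January, giving January 7, 2111.
Now subtract 281 days from January 7, 2111.
Going back 7 days from January 7, 2111 reaches the end of the previous month; 281 − 7 = 274 left.
December 2110 has 31 days: 274 − 31 = 243 left.
November 2110 has 30 days: 243 − 30 = 213 left.
October 2110 has 31 days: 213 − 31 = 182 left.
September 2110 has 30 days: 182 − 30 = 152 left.
August 2110 has 31 days: 152 − 31 = 121 left.
July 2110 has 31 days: 121 − 31 = 90 left.
June 2110 has 30 days: 90 − 30 = 60 left.
May 2110 has 31 days: 60 − 31 = 29 left.
April 2110 has 30 days; 30 − 29 = 1 → April 1, 2110.

April 1, 2110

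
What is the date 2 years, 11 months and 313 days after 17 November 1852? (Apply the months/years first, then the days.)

Advancing 2 years, 11 months and 313 days from November 17, 1852: first the month/year part, then the days.
+2 years → 1854; month 11 + 11 = 22, which is month 10 of year 1855 → October 1855.
Day 17 is valid in October, giving October 17, 1855.
Now add 313 days from October 17, 1855.
October has 31 days, so 31 − 17 = 14 days remain after October 17, 1855; 313 − 14 = 299 left.
November 1855 has 30 days: 299 − 30 = 269 left.
December 1855 has 31 days: 269 − 31 = 238 left.
January 1856 has 31 days: 238 − 31 = 207 left.
February 1856 has 29 days (1856 is a leap year): 207 − 29 = 178 left.
March 1856 has 31 days: 178 − 31 = 147 left.
April 1856 has 30 days: 147 − 30 = 117 left.
May 1856 has 31 days: 117 − 31 = 86 left.
June 1856 has 30 days: 86 − 30 = 56 left.
July 1856 has 31 days: 56 − 31 = 25 left.
25 days into August 1856 → August 25, 1856.

August 25, 1856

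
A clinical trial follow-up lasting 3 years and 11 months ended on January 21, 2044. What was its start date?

February 21, 2040

Going back 3 years and 11 months from January 21, 2044.
-3 years → 2041; month 1 − 11 = -10, which is month 2 of year 2040 → February 2040.
Day 21 is valid in February, giving February 21, 2040.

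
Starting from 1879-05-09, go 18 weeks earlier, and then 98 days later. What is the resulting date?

Counting back 18 weeks (= 126 days) from May 9, 1879:
Going back 9 days from May 9, 1879 reaches the end of the previous month; 126 − 9 = 117 left.
April 1879 has 30 days: 117 − 30 = 87 left.
March 1879 has 31 days: 87 − 31 = 56 left.
February 1879 has 28 days (1879 is not a leap year): 56 − 28 = 28 left.
January 1879 has 31 days; 31 − 28 = 3 → January 3, 1879.
Counting forward 98 days from January 3, 1879:
January has 31 days, so 31 − 3 = 28 days remain after January 3, 1879; 98 − 28 = 70 left.
February 1879 has 28 days (1879 is not a leap year): 70 − 28 = 42 left.
March 1879 has 31 days: 42 − 31 = 11 left.
11 days into April 1879 → April 11, 1879.

April 11, 1879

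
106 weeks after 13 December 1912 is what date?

December 25, 1914

Adding 106 weeks = 742 days from December 13, 1912.
December has 31 days, so 31 − 13 = 18 days remain after December 13, 1912; 742 − 18 = 724 left.
January 1913 has 31 days: 724 − 31 = 693 left.
February 1913 has 28 days (1913 is not a leap year): 693 − 28 = 665 left.
March 1913 has 31 days: 665 − 31 = 634 left.
April 1913 has 30 days: 634 − 30 = 604 left.
May 1913 has 31 days: 604 − 31 = 573 left.
June 1913 has 30 days: 573 − 30 = 543 left.
July 1913 has 31 days: 543 − 31 = 512 left.
August 1913 has 31 days: 512 − 31 = 481 left.
September 1913 has 30 days: 481 − 30 = 451 left.
October 1913 has 31 days: 451 − 31 = 420 left.
November 1913 has 30 days: 420 − 30 = 390 left.
December 1913 has 31 days: 390 − 31 = 359 left.
January 1914 has 31 days: 359 − 31 = 328 left.
February 1914 has 28 days (1914 is not a leap year): 328 − 28 = 300 left.
March 1914 has 31 days: 300 − 31 = 269 left.
April 1914 has 30 days: 269 − 30 = 239 left.
May 1914 has 31 days: 239 − 31 = 208 left.
June 1914 has 30 days: 208 − 30 = 178 left.
July 1914 has 31 days: 178 − 31 = 147 left.
August 1914 has 31 days: 147 − 31 = 116 left.
September 1914 has 30 days: 116 − 30 = 86 left.
October 1914 has 31 days: 86 − 31 = 55 left.
November 1914 has 30 days: 55 − 30 = 25 left.
25 days into December 1914 → December 25, 1914.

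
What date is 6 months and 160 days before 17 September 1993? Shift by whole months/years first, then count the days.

Subtracting 6 months and 160 days from September 17, 1993: first the month/year part, then the days.
month 9 − 6 = 3 → March 1993.
Day 17 is valid in March, giving March 17, 1993.
Now subtract 160 days from March 17, 1993.
Going back 17 days from March 17, 1993 reaches the end of the previous month; 160 − 17 = 143 left.
February 1993 has 28 days (1993 is not a leap year): 143 − 28 = 115 left.
January 1993 has 31 days: 115 − 31 = 84 left.
December 1992 has 31 days: 84 − 31 = 53 left.
November 1992 has 30 days: 53 − 30 = 23 left.
October 1992 has 31 days; 31 − 23 = 8 → October 8, 1992.

October 8, 1992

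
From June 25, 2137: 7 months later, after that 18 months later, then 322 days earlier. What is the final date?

Counting forward 7 months from June 25, 2137:
month 6 + 7 = 13, which is month 1 of year 2138 → January 2138.
Day 25 is valid in January, giving January 25, 2138.
Counting forward 18 months from January 25, 2138:
month 1 + 18 = 19, which is month 7 of year 2139 → July 2139.
Day 25 is valid in July, giving July 25, 2139.
Counting back 322 days from July 25, 2139:
Going back 25 days from July 25, 2139 reaches the end of the previous month; 322 − 25 = 297 left.
June 2139 has 30 days: 297 − 30 = 267 left.
May 2139 has 31 days: 267 − 31 = 236 left.
April 2139 has 30 days: 236 − 30 = 206 left.
March 2139 has 31 days: 206 − 31 = 175 left.
February 2139 has 28 days (2139 is not a leap year): 175 − 28 = 147 left.
January 2139 has 31 days: 147 − 31 = 116 left.
December 2138 has 31 days: 116 − 31 = 85 left.
November 2138 has 30 days: 85 − 30 = 55 left.
October 2138 has 31 days: 55 − 31 = 24 left.
September 2138 has 30 days; 30 − 24 = 6 → September 6, 2138.

September 6, 2138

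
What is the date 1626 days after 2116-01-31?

Advancing 1626 days from January 31, 2116.
January has 31 days, so 31 − 31 = 0 days remain after January 31, 2116; 1626 − 0 = 1626 left.
February 2116 has 29 days (2116 is a leap year): 1626 − 29 = 1597 left.
March 2116 has 31 days: 1597 − 31 = 1566 left.
April 2116 has 30 days: 1566 − 30 = 1536 left.
May 2116 has 31 days: 1536 − 31 = 1505 left.
June 2116 has 30 days: 1505 − 30 = 1475 left.
July 2116 has 31 days: 1475 − 31 = 1444 left.
August 2116 has 31 days: 1444 − 31 = 1413 left.
September 2116 has 30 days: 1413 − 30 = 1383 left.
October 2116 has 31 days: 1383 − 31 = 1352 left.
November 2116 has 30 days: 1352 − 30 = 1322 left.
December 2116 has 31 days: 1322 − 31 = 1291 left.
January 2117 has 31 days: 1291 − 31 = 1260 left.
February 2117 has 28 days (2117 is not a leap year): 1260 − 28 = 1232 left.
March 2117 has 31 days: 1232 − 31 = 1201 left.
April 2117 has 30 days: 1201 − 30 = 1171 left.
May 2117 has 31 days: 1171 − 31 = 1140 left.
June 2117 has 30 days: 1140 − 30 = 1110 left.
July 2117 has 31 days: 1110 − 31 = 1079 left.
August 2117 has 31 days: 1079 − 31 = 1048 left.
September 2117 has 30 days: 1048 − 30 = 1018 left.
October 2117 has 31 days: 1018 − 31 = 987 left.
November 2117 has 30 days: 987 − 30 = 957 left.
December 2117 has 31 days: 957 − 31 = 926 left.
January 2118 has 31 days: 926 − 31 = 895 left.
February 2118 has 28 days (2118 is not a leap year): 895 − 28 = 867 left.
March 2118 has 31 days: 867 − 31 = 836 left.
April 2118 has 30 days: 836 − 30 = 806 left.
May 2118 has 31 days: 806 − 31 = 775 left.
June 2118 has 30 days: 775 − 30 = 745 left.
July 2118 has 31 days: 745 − 31 = 714 left.
August 2118 has 31 days: 714 − 31 = 683 left.
September 2118 has 30 days: 683 − 30 = 653 left.
October 2118 has 31 days: 653 − 31 = 622 left.
November 2118 has 30 days: 622 − 30 = 592 left.
December 2118 has 31 days: 592 − 31 = 561 left.
January 2119 has 31 days: 561 − 31 = 530 left.
February 2119 has 28 days (2119 is not a leap year): 530 − 28 = 502 left.
March 2119 has 31 days: 502 − 31 = 471 left.
April 2119 has 30 days: 471 − 30 = 441 left.
May 2119 has 31 days: 441 − 31 = 410 left.
June 2119 has 30 days: 410 − 30 = 380 left.
July 2119 has 31 days: 380 − 31 = 349 left.
August 2119 has 31 days: 349 − 31 = 318 left.
September 2119 has 30 days: 318 − 30 = 288 left.
October 2119 has 31 days: 288 − 31 = 257 left.
November 2119 has 30 days: 257 − 30 = 227 left.
December 2119 has 31 days: 227 − 31 = 196 left.
January 2120 has 31 days: 196 − 31 = 165 left.
February 2120 has 29 days (2120 is a leap year): 165 − 29 = 136 left.
March 2120 has 31 days: 136 − 31 = 105 left.
April 2120 has 30 days: 105 − 30 = 75 left.
May 2120 has 31 days: 75 − 31 = 44 left.
June 2120 has 30 days: 44 − 30 = 14 left.
14 days into July 2120 → July 14, 2120.

July 14, 2120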